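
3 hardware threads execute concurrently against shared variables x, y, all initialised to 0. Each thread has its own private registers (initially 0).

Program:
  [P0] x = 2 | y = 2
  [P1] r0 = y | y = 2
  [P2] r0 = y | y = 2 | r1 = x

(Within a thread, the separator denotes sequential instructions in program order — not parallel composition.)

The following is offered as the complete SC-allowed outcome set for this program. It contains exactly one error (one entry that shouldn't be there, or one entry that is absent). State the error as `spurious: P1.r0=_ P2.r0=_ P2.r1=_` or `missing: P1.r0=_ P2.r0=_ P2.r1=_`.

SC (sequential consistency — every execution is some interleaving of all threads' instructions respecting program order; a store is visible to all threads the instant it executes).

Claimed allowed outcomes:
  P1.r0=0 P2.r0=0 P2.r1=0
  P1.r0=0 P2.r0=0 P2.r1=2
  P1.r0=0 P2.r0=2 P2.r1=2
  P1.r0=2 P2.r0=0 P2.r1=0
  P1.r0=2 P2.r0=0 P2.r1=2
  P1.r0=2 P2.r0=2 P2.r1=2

outcome vector order: (P1.r0,P2.r0,P2.r1)
SC: 7 outcomes — {0/0/0; 0/0/2; 0/2/0; 0/2/2; 2/0/0; 2/0/2; 2/2/2}
SC∖claimed = {0/2/0}

missing: P1.r0=0 P2.r0=2 P2.r1=0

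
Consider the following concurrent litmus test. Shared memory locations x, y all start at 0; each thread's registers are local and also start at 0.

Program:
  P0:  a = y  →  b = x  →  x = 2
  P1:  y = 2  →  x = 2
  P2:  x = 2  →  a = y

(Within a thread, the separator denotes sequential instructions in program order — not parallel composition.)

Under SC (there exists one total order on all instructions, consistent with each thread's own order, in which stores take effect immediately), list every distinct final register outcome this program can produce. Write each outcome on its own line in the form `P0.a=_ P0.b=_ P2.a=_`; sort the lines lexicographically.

P0.a=0 P0.b=0 P2.a=0
P0.a=0 P0.b=0 P2.a=2
P0.a=0 P0.b=2 P2.a=0
P0.a=0 P0.b=2 P2.a=2
P0.a=2 P0.b=0 P2.a=2
P0.a=2 P0.b=2 P2.a=0
P0.a=2 P0.b=2 P2.a=2

outcome vector order: (P0.a,P0.b,P2.a)
|SC outcomes| = 7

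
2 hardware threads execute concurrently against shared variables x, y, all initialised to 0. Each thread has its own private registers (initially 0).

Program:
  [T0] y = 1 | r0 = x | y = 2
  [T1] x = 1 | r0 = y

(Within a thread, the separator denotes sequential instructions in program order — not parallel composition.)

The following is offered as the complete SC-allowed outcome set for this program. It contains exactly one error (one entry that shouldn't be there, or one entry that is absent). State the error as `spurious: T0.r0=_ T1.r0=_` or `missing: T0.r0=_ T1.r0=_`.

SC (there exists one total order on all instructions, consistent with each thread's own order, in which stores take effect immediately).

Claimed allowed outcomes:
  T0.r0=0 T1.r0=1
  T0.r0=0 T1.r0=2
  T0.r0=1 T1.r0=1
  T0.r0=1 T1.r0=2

missing: T0.r0=1 T1.r0=0

outcome vector order: (T0.r0,T1.r0)
[SC] allowed = {01; 02; 10; 11; 12}
SC∖claimed = {10}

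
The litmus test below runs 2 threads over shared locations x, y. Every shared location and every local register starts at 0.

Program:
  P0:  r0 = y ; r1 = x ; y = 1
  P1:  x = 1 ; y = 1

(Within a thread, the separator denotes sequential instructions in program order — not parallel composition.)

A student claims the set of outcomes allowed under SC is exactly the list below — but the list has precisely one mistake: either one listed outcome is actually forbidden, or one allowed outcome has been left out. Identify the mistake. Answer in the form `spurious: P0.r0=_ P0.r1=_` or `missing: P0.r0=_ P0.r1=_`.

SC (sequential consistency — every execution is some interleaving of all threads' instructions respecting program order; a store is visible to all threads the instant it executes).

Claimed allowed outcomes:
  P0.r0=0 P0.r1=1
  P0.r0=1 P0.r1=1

missing: P0.r0=0 P0.r1=0

outcome vector order: (P0.r0,P0.r1)
SC: 3 outcomes — {<0 0>; <0 1>; <1 1>}
SC∖claimed = {<0 0>}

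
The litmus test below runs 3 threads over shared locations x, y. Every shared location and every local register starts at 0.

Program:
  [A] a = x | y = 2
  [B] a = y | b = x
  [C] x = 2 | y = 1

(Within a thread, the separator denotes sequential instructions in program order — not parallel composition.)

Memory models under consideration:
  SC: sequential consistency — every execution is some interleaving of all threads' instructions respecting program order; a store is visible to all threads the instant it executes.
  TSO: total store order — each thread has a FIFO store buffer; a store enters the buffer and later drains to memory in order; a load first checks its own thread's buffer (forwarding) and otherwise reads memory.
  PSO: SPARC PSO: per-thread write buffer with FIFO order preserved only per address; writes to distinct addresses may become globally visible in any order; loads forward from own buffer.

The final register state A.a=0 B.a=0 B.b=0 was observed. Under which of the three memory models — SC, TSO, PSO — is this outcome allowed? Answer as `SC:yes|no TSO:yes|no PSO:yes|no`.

SC:yes TSO:yes PSO:yes

outcome vector order: (A.a,B.a,B.b)
SC (9): (0,0,0) (0,0,2) (0,1,2) (0,2,0) (0,2,2) (2,0,0) (2,0,2) (2,1,2) (2,2,2)
TSO (9): (0,0,0) (0,0,2) (0,1,2) (0,2,0) (0,2,2) (2,0,0) (2,0,2) (2,1,2) (2,2,2)
PSO (11): (0,0,0) (0,0,2) (0,1,0) (0,1,2) (0,2,0) (0,2,2) (2,0,0) (2,0,2) (2,1,0) (2,1,2) (2,2,2)
target (0,0,0) ∈ {SC,TSO,PSO}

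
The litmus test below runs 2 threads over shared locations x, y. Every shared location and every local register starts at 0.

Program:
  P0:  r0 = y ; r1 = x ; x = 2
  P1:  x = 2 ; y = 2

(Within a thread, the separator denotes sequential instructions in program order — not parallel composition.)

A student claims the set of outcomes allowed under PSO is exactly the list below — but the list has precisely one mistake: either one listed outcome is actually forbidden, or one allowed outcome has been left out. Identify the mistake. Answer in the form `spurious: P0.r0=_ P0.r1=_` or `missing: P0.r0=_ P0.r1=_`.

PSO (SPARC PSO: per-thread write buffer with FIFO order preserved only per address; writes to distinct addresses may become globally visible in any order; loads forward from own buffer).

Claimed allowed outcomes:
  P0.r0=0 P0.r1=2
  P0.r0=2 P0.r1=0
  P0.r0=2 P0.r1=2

missing: P0.r0=0 P0.r1=0

outcome vector order: (P0.r0,P0.r1)
under PSO → 0/0; 0/2; 2/0; 2/2
PSO∖claimed = {0/0}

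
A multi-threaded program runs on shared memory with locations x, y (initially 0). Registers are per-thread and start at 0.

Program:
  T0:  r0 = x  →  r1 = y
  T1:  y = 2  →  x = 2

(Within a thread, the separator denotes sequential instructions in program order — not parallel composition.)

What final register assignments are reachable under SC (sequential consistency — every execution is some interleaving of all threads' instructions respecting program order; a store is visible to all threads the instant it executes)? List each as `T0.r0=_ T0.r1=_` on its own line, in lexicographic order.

outcome vector order: (T0.r0,T0.r1)
|SC outcomes| = 3

T0.r0=0 T0.r1=0
T0.r0=0 T0.r1=2
T0.r0=2 T0.r1=2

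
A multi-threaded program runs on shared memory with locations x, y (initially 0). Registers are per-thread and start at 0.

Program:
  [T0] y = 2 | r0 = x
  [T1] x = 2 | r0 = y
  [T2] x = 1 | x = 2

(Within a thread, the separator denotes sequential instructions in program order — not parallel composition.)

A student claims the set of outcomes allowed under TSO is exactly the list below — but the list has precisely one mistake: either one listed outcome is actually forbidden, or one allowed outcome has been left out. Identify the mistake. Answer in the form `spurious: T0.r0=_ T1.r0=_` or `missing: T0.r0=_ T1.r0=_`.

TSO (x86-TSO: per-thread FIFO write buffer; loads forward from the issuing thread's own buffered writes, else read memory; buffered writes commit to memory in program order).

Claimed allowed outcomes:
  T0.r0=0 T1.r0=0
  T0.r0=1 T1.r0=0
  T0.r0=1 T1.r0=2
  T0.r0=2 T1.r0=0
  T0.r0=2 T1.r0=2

outcome vector order: (T0.r0,T1.r0)
TSO (6): (0,0); (0,2); (1,0); (1,2); (2,0); (2,2)
TSO∖claimed = {(0,2)}

missing: T0.r0=0 T1.r0=2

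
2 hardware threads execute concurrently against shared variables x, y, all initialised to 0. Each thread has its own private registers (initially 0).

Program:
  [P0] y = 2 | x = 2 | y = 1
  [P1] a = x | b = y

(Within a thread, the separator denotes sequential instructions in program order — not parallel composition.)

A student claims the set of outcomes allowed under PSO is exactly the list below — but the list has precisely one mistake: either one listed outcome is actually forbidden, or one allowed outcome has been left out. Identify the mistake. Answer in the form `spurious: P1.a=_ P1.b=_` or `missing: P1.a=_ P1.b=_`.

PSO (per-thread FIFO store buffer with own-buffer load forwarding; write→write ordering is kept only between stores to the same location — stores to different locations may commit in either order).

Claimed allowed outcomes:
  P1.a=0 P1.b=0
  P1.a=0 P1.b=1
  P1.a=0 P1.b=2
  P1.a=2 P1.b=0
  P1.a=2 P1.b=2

missing: P1.a=2 P1.b=1

outcome vector order: (P1.a,P1.b)
PSO (6): (0,0), (0,1), (0,2), (2,0), (2,1), (2,2)
PSO∖claimed = {(2,1)}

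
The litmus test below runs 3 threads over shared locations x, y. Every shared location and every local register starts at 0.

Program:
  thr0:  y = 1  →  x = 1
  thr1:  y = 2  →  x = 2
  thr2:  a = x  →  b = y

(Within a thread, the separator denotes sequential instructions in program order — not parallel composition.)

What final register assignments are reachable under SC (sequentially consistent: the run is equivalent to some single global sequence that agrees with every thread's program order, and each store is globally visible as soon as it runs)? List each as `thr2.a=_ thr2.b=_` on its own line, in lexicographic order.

thr2.a=0 thr2.b=0
thr2.a=0 thr2.b=1
thr2.a=0 thr2.b=2
thr2.a=1 thr2.b=1
thr2.a=1 thr2.b=2
thr2.a=2 thr2.b=1
thr2.a=2 thr2.b=2

outcome vector order: (thr2.a,thr2.b)
|SC outcomes| = 7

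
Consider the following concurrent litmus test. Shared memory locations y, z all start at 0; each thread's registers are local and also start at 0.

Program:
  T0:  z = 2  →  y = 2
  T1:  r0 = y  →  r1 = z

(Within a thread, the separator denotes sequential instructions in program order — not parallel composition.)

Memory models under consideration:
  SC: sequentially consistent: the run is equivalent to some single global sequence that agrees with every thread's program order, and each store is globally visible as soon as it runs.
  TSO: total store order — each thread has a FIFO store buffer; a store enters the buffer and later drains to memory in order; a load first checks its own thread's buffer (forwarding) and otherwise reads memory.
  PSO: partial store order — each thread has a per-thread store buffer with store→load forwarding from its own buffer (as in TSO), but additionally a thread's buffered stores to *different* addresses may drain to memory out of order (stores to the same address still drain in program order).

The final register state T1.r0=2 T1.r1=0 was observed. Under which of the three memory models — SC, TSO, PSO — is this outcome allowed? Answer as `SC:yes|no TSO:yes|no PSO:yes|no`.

outcome vector order: (T1.r0,T1.r1)
SC (3): 00; 02; 22
TSO (3): 00; 02; 22
PSO (4): 00; 02; 20; 22
target 20 ∈ {PSO}

SC:no TSO:no PSO:yes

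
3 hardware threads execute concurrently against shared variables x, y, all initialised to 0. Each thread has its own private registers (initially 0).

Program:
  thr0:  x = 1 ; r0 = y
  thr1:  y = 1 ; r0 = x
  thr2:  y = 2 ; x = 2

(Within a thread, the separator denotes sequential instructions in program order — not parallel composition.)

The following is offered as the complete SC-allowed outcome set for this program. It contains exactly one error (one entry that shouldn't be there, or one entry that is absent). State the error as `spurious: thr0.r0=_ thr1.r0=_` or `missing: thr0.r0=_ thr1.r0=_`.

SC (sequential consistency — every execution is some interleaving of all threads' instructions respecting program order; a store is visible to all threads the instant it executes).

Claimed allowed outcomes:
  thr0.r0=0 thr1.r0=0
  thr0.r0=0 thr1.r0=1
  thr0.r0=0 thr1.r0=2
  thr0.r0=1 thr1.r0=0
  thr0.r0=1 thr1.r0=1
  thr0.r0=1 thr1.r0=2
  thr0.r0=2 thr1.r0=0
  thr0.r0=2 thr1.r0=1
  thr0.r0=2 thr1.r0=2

spurious: thr0.r0=0 thr1.r0=0

outcome vector order: (thr0.r0,thr1.r0)
SC (8): (0,1); (0,2); (1,0); (1,1); (1,2); (2,0); (2,1); (2,2)
claimed∖SC = {(0,0)}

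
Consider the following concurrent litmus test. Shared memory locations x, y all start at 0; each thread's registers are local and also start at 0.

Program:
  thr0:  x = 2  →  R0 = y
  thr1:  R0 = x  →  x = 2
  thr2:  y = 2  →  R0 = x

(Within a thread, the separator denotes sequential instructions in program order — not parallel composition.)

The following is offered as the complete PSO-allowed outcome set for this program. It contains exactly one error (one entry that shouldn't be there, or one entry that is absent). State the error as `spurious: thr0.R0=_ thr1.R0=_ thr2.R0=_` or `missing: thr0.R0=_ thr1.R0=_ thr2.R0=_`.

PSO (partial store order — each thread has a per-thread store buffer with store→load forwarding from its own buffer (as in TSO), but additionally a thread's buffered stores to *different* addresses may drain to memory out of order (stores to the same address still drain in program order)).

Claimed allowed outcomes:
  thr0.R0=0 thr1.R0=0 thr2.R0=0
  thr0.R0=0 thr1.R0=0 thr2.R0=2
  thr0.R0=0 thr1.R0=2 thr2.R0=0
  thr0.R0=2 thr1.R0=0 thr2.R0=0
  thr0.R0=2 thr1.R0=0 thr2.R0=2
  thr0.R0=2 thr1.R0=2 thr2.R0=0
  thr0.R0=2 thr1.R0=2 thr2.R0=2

missing: thr0.R0=0 thr1.R0=2 thr2.R0=2

outcome vector order: (thr0.R0,thr1.R0,thr2.R0)
PSO: 8 outcomes — {0/0/0 0/0/2 0/2/0 0/2/2 2/0/0 2/0/2 2/2/0 2/2/2}
PSO∖claimed = {0/2/2}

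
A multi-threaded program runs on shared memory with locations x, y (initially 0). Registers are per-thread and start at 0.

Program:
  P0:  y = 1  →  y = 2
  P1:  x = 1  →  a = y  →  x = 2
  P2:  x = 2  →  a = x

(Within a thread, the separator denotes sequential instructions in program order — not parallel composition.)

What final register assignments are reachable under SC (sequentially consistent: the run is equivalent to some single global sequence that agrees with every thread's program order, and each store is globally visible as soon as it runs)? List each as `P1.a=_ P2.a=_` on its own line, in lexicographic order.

outcome vector order: (P1.a,P2.a)
|SC outcomes| = 6

P1.a=0 P2.a=1
P1.a=0 P2.a=2
P1.a=1 P2.a=1
P1.a=1 P2.a=2
P1.a=2 P2.a=1
P1.a=2 P2.a=2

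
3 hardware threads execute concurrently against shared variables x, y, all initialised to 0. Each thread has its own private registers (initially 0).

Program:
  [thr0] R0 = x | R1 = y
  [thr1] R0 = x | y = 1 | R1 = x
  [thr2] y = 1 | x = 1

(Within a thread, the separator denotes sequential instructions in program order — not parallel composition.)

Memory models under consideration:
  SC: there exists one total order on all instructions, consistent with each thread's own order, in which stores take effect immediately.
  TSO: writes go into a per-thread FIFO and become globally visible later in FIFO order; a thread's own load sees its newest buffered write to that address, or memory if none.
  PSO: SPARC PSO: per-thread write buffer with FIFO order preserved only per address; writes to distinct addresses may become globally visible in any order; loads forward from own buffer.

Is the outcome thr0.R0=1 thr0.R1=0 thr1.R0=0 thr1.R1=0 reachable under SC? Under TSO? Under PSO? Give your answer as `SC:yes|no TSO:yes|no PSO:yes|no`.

SC:no TSO:no PSO:yes

outcome vector order: (thr0.R0,thr0.R1,thr1.R0,thr1.R1)
SC: 9 outcomes — {0/0/0/0; 0/0/0/1; 0/0/1/1; 0/1/0/0; 0/1/0/1; 0/1/1/1; 1/1/0/0; 1/1/0/1; 1/1/1/1}
TSO: 9 outcomes — {0/0/0/0; 0/0/0/1; 0/0/1/1; 0/1/0/0; 0/1/0/1; 0/1/1/1; 1/1/0/0; 1/1/0/1; 1/1/1/1}
PSO: 12 outcomes — {0/0/0/0; 0/0/0/1; 0/0/1/1; 0/1/0/0; 0/1/0/1; 0/1/1/1; 1/0/0/0; 1/0/0/1; 1/0/1/1; 1/1/0/0; 1/1/0/1; 1/1/1/1}
target 1/0/0/0 ∈ {PSO}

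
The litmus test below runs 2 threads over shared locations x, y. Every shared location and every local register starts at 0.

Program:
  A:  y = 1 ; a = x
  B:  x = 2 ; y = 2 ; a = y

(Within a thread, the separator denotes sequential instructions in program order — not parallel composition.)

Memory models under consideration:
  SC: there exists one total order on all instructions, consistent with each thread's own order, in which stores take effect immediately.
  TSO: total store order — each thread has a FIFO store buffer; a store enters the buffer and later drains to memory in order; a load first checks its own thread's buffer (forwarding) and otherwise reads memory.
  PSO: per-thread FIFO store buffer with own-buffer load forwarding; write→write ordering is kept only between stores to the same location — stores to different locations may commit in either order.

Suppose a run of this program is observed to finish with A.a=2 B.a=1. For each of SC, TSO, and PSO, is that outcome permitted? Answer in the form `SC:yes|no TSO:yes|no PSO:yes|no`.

SC:yes TSO:yes PSO:yes

outcome vector order: (A.a,B.a)
SC (3): (0,2) (2,1) (2,2)
TSO (4): (0,1) (0,2) (2,1) (2,2)
PSO (4): (0,1) (0,2) (2,1) (2,2)
target (2,1) ∈ {SC,TSO,PSO}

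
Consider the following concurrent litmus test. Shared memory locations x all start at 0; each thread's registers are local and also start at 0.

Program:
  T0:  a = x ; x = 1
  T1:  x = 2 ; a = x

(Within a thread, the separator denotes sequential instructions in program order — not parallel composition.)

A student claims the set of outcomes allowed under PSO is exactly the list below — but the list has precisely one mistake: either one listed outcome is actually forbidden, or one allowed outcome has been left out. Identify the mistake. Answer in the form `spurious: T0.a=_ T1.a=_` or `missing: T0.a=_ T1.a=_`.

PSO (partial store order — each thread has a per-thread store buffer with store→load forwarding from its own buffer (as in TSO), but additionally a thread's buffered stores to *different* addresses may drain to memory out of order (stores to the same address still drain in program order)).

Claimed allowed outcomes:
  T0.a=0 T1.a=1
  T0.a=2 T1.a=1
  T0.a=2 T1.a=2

missing: T0.a=0 T1.a=2

outcome vector order: (T0.a,T1.a)
PSO (4): 0/1 0/2 2/1 2/2
PSO∖claimed = {0/2}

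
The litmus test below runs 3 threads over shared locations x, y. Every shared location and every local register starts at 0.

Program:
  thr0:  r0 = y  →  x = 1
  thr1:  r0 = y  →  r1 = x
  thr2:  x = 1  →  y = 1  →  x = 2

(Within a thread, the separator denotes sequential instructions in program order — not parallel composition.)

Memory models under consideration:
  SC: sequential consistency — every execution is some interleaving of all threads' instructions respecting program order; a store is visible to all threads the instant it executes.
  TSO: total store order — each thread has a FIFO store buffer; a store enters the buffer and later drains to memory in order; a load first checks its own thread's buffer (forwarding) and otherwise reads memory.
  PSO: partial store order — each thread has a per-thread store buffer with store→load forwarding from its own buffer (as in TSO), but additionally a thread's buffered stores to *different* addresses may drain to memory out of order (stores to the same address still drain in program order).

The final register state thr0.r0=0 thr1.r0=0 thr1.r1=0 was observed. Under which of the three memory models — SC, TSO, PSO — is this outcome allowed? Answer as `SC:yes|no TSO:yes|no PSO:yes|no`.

outcome vector order: (thr0.r0,thr1.r0,thr1.r1)
[SC] allowed = {(0,0,0); (0,0,1); (0,0,2); (0,1,1); (0,1,2); (1,0,0); (1,0,1); (1,0,2); (1,1,1); (1,1,2)}
[TSO] allowed = {(0,0,0); (0,0,1); (0,0,2); (0,1,1); (0,1,2); (1,0,0); (1,0,1); (1,0,2); (1,1,1); (1,1,2)}
[PSO] allowed = {(0,0,0); (0,0,1); (0,0,2); (0,1,0); (0,1,1); (0,1,2); (1,0,0); (1,0,1); (1,0,2); (1,1,0); (1,1,1); (1,1,2)}
target (0,0,0) ∈ {SC,TSO,PSO}

SC:yes TSO:yes PSO:yes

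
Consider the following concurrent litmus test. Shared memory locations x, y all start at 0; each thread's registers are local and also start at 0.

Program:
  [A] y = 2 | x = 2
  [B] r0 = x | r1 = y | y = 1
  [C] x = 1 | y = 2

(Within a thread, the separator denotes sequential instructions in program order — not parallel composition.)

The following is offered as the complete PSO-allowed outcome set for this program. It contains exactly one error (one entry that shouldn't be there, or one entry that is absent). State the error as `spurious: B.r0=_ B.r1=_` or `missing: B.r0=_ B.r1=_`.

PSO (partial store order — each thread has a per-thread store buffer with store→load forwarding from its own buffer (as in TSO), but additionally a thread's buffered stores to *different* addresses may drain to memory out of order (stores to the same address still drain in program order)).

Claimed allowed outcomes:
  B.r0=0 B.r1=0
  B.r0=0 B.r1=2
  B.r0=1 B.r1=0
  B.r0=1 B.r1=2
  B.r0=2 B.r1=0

outcome vector order: (B.r0,B.r1)
under PSO → <0 0>, <0 2>, <1 0>, <1 2>, <2 0>, <2 2>
PSO∖claimed = {<2 2>}

missing: B.r0=2 B.r1=2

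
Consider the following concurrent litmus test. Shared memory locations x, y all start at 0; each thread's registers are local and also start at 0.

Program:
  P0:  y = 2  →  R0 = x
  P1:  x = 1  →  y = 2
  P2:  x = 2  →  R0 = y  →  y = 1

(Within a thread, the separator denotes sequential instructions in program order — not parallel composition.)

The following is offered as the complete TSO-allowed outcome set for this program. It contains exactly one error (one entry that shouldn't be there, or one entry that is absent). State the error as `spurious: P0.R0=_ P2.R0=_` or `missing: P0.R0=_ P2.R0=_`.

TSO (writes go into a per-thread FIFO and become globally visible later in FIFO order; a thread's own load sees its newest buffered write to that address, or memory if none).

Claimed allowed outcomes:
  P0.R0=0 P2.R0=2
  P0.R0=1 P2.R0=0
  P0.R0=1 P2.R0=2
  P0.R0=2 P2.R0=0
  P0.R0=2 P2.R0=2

outcome vector order: (P0.R0,P2.R0)
TSO: 6 outcomes — {(0,0), (0,2), (1,0), (1,2), (2,0), (2,2)}
TSO∖claimed = {(0,0)}

missing: P0.R0=0 P2.R0=0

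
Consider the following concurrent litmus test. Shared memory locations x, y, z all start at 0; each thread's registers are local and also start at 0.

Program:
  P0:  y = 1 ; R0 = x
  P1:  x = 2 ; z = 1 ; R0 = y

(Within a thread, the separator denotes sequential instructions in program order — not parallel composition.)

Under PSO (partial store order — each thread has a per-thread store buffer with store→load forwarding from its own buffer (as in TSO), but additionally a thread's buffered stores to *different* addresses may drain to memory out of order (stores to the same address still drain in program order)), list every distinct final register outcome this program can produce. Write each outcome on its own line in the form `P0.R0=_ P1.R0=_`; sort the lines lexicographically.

P0.R0=0 P1.R0=0
P0.R0=0 P1.R0=1
P0.R0=2 P1.R0=0
P0.R0=2 P1.R0=1

outcome vector order: (P0.R0,P1.R0)
|PSO outcomes| = 4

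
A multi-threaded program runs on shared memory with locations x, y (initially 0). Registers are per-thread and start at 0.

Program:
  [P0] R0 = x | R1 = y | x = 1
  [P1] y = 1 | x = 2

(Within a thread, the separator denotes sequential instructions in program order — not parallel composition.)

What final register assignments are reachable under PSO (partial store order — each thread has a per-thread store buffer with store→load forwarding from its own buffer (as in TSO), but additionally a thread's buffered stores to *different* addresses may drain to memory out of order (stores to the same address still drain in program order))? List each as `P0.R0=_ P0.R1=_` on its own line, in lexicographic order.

outcome vector order: (P0.R0,P0.R1)
|PSO outcomes| = 4

P0.R0=0 P0.R1=0
P0.R0=0 P0.R1=1
P0.R0=2 P0.R1=0
P0.R0=2 P0.R1=1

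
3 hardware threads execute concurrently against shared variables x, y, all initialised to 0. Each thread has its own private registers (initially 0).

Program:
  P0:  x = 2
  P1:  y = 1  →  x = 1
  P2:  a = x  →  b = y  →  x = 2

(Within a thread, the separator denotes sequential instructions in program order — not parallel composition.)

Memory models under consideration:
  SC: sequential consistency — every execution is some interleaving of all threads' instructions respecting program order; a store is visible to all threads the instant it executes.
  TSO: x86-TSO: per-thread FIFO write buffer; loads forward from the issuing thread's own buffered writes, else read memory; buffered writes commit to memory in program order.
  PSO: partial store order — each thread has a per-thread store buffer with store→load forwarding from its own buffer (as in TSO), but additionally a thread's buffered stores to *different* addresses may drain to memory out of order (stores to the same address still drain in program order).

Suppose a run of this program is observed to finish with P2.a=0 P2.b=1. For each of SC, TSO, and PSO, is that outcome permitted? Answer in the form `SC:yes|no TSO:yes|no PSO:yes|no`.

SC:yes TSO:yes PSO:yes

outcome vector order: (P2.a,P2.b)
[SC] allowed = {(0,0); (0,1); (1,1); (2,0); (2,1)}
[TSO] allowed = {(0,0); (0,1); (1,1); (2,0); (2,1)}
[PSO] allowed = {(0,0); (0,1); (1,0); (1,1); (2,0); (2,1)}
target (0,1) ∈ {SC,TSO,PSO}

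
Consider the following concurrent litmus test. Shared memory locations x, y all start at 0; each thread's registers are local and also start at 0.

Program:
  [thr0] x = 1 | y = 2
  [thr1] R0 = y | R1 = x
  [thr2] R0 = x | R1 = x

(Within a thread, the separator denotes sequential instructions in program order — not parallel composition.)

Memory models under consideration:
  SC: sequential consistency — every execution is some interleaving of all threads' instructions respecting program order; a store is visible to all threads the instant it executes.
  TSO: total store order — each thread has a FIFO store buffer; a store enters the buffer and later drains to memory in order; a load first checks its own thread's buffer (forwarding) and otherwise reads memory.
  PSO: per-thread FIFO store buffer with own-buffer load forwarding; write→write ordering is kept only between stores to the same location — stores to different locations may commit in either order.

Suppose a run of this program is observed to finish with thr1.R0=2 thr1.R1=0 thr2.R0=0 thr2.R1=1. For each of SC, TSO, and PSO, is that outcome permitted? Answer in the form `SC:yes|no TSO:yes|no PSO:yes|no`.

outcome vector order: (thr1.R0,thr1.R1,thr2.R0,thr2.R1)
SC: 9 outcomes — {(0,0,0,0); (0,0,0,1); (0,0,1,1); (0,1,0,0); (0,1,0,1); (0,1,1,1); (2,1,0,0); (2,1,0,1); (2,1,1,1)}
TSO: 9 outcomes — {(0,0,0,0); (0,0,0,1); (0,0,1,1); (0,1,0,0); (0,1,0,1); (0,1,1,1); (2,1,0,0); (2,1,0,1); (2,1,1,1)}
PSO: 12 outcomes — {(0,0,0,0); (0,0,0,1); (0,0,1,1); (0,1,0,0); (0,1,0,1); (0,1,1,1); (2,0,0,0); (2,0,0,1); (2,0,1,1); (2,1,0,0); (2,1,0,1); (2,1,1,1)}
target (2,0,0,1) ∈ {PSO}

SC:no TSO:no PSO:yes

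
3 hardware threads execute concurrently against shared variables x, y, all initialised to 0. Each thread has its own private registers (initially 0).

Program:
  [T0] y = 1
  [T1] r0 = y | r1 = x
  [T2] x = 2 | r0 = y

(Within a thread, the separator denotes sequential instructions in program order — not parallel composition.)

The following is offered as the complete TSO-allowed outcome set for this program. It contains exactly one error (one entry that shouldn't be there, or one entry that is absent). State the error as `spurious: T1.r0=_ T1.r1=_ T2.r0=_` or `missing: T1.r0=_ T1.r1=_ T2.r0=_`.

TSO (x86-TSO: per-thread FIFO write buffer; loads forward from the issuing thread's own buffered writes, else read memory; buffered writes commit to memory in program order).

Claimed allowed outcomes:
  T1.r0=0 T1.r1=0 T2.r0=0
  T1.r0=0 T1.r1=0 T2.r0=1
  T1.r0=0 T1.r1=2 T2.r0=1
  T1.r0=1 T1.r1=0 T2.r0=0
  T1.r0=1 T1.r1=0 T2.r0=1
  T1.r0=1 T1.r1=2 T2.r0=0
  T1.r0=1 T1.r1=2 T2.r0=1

outcome vector order: (T1.r0,T1.r1,T2.r0)
TSO (8): 0/0/0, 0/0/1, 0/2/0, 0/2/1, 1/0/0, 1/0/1, 1/2/0, 1/2/1
TSO∖claimed = {0/2/0}

missing: T1.r0=0 T1.r1=2 T2.r0=0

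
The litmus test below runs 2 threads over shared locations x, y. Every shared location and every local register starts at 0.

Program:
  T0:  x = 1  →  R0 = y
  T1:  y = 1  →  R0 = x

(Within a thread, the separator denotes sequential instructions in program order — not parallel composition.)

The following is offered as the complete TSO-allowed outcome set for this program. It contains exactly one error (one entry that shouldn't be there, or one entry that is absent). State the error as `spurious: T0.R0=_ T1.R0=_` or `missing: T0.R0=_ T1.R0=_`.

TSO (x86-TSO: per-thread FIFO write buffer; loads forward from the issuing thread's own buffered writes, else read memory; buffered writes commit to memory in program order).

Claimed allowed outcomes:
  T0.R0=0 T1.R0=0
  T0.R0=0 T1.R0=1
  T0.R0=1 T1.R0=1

outcome vector order: (T0.R0,T1.R0)
under TSO → <0 0> <0 1> <1 0> <1 1>
TSO∖claimed = {<1 0>}

missing: T0.R0=1 T1.R0=0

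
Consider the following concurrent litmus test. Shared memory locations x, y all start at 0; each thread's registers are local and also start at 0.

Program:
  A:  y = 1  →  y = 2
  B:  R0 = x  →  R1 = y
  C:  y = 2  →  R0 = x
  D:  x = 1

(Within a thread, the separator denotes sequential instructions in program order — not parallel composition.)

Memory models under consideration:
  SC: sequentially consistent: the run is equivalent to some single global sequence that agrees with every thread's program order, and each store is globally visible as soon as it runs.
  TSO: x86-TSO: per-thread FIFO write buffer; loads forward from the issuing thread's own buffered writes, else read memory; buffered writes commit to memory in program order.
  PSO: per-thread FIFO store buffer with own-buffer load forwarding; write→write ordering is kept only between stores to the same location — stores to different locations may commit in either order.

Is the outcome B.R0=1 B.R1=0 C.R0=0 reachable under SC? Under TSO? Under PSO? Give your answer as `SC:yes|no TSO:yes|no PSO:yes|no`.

SC:no TSO:yes PSO:yes

outcome vector order: (B.R0,B.R1,C.R0)
under SC → 0/0/0, 0/0/1, 0/1/0, 0/1/1, 0/2/0, 0/2/1, 1/0/1, 1/1/0, 1/1/1, 1/2/0, 1/2/1
under TSO → 0/0/0, 0/0/1, 0/1/0, 0/1/1, 0/2/0, 0/2/1, 1/0/0, 1/0/1, 1/1/0, 1/1/1, 1/2/0, 1/2/1
under PSO → 0/0/0, 0/0/1, 0/1/0, 0/1/1, 0/2/0, 0/2/1, 1/0/0, 1/0/1, 1/1/0, 1/1/1, 1/2/0, 1/2/1
target 1/0/0 ∈ {TSO,PSO}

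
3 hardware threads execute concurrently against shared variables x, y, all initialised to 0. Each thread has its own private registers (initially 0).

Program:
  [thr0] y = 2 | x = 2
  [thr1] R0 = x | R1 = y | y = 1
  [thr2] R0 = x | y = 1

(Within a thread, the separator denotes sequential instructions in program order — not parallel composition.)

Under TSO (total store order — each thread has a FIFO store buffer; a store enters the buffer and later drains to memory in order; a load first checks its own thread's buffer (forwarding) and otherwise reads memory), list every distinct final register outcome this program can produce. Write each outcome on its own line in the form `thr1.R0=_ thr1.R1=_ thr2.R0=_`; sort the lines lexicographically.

outcome vector order: (thr1.R0,thr1.R1,thr2.R0)
|TSO outcomes| = 10

thr1.R0=0 thr1.R1=0 thr2.R0=0
thr1.R0=0 thr1.R1=0 thr2.R0=2
thr1.R0=0 thr1.R1=1 thr2.R0=0
thr1.R0=0 thr1.R1=1 thr2.R0=2
thr1.R0=0 thr1.R1=2 thr2.R0=0
thr1.R0=0 thr1.R1=2 thr2.R0=2
thr1.R0=2 thr1.R1=1 thr2.R0=0
thr1.R0=2 thr1.R1=1 thr2.R0=2
thr1.R0=2 thr1.R1=2 thr2.R0=0
thr1.R0=2 thr1.R1=2 thr2.R0=2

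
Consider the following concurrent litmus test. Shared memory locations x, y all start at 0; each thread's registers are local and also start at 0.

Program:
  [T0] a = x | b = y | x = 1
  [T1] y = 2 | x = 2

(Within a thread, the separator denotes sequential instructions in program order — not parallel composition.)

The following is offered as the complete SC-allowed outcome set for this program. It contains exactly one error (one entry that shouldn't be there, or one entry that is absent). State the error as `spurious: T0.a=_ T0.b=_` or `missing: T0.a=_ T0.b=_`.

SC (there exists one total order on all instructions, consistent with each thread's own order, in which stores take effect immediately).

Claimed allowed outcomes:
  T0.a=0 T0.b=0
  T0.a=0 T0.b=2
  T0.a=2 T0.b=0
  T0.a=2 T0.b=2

spurious: T0.a=2 T0.b=0

outcome vector order: (T0.a,T0.b)
under SC → (0,0), (0,2), (2,2)
claimed∖SC = {(2,0)}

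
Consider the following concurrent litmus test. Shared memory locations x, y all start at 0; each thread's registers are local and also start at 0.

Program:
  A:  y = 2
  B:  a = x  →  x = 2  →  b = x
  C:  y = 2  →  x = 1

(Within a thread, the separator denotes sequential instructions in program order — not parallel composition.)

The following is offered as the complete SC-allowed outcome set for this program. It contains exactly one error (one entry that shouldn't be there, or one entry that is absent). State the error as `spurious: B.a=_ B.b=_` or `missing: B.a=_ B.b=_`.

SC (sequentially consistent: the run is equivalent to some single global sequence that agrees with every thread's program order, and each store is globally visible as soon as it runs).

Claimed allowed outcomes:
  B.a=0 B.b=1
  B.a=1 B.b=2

missing: B.a=0 B.b=2

outcome vector order: (B.a,B.b)
[SC] allowed = {<0 1> <0 2> <1 2>}
SC∖claimed = {<0 2>}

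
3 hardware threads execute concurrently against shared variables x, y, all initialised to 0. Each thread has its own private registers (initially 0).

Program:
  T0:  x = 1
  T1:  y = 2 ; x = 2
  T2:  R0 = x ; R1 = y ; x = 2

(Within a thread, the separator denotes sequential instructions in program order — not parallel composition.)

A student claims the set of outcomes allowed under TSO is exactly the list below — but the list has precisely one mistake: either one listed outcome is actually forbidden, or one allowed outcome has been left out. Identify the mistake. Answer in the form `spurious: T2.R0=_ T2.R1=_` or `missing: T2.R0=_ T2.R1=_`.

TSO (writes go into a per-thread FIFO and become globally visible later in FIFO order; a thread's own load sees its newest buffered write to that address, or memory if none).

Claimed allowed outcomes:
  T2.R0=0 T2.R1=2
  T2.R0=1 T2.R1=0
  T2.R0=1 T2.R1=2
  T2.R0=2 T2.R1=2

missing: T2.R0=0 T2.R1=0

outcome vector order: (T2.R0,T2.R1)
under TSO → 00 02 10 12 22
TSO∖claimed = {00}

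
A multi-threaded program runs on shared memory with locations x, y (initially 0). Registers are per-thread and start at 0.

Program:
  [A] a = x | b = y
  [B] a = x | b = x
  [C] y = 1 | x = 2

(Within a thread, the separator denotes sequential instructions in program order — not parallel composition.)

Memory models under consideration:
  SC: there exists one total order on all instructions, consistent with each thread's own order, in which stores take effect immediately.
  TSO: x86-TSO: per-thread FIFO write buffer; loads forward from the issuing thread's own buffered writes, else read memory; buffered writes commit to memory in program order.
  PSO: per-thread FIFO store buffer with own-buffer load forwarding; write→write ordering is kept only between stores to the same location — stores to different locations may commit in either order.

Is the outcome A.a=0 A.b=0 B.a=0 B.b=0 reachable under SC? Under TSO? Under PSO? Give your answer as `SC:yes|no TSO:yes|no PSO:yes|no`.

SC:yes TSO:yes PSO:yes

outcome vector order: (A.a,A.b,B.a,B.b)
SC (9): 0000 0002 0022 0100 0102 0122 2100 2102 2122
TSO (9): 0000 0002 0022 0100 0102 0122 2100 2102 2122
PSO (12): 0000 0002 0022 0100 0102 0122 2000 2002 2022 2100 2102 2122
target 0000 ∈ {SC,TSO,PSO}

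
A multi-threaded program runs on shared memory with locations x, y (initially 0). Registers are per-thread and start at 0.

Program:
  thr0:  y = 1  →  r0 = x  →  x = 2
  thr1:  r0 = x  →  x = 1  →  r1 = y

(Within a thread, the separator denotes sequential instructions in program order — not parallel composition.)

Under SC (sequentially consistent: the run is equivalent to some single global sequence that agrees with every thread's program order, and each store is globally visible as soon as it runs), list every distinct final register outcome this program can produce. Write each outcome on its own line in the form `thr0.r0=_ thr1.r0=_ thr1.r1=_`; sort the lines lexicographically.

thr0.r0=0 thr1.r0=0 thr1.r1=1
thr0.r0=0 thr1.r0=2 thr1.r1=1
thr0.r0=1 thr1.r0=0 thr1.r1=0
thr0.r0=1 thr1.r0=0 thr1.r1=1

outcome vector order: (thr0.r0,thr1.r0,thr1.r1)
|SC outcomes| = 4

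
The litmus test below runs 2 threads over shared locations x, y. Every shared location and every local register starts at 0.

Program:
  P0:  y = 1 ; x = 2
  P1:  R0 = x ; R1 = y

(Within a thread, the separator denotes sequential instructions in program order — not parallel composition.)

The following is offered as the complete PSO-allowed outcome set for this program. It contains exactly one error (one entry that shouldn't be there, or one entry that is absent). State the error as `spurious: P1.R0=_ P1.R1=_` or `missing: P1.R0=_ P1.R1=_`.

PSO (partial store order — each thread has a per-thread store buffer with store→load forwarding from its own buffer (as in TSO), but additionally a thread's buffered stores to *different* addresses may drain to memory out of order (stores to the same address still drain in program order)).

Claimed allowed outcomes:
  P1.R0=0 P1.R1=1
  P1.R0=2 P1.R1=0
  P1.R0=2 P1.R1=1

missing: P1.R0=0 P1.R1=0

outcome vector order: (P1.R0,P1.R1)
[PSO] allowed = {(0,0); (0,1); (2,0); (2,1)}
PSO∖claimed = {(0,0)}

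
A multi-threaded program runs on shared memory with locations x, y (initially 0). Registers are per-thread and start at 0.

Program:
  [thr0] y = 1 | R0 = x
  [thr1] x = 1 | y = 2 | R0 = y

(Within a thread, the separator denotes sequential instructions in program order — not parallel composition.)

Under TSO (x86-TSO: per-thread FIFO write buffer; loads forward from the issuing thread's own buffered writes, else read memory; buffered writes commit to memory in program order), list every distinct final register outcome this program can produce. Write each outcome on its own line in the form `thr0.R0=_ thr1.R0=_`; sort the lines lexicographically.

outcome vector order: (thr0.R0,thr1.R0)
|TSO outcomes| = 4

thr0.R0=0 thr1.R0=1
thr0.R0=0 thr1.R0=2
thr0.R0=1 thr1.R0=1
thr0.R0=1 thr1.R0=2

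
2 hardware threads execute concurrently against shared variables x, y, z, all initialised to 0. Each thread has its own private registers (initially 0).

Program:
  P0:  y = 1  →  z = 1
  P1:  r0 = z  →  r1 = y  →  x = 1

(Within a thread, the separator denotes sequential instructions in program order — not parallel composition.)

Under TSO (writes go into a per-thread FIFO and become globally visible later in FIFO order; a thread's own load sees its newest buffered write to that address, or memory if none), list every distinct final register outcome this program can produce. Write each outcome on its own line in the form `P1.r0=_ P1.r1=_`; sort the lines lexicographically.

P1.r0=0 P1.r1=0
P1.r0=0 P1.r1=1
P1.r0=1 P1.r1=1

outcome vector order: (P1.r0,P1.r1)
|TSO outcomes| = 3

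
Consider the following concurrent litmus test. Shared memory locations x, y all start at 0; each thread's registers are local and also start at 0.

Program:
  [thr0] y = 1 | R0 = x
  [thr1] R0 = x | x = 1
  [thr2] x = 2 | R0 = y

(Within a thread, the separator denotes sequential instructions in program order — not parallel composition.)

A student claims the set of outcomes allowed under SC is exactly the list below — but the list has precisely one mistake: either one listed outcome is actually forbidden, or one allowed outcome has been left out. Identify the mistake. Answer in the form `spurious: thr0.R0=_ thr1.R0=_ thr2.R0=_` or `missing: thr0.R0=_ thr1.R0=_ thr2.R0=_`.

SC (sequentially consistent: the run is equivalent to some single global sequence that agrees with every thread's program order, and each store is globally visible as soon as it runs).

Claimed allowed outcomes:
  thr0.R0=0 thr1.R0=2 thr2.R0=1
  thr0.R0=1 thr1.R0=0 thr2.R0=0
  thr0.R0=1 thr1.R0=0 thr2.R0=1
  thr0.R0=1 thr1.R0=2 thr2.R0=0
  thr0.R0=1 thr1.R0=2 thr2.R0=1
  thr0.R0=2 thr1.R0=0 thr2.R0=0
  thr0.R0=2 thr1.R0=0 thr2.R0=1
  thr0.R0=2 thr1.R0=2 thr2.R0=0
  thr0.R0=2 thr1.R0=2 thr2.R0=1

missing: thr0.R0=0 thr1.R0=0 thr2.R0=1

outcome vector order: (thr0.R0,thr1.R0,thr2.R0)
[SC] allowed = {001; 021; 100; 101; 120; 121; 200; 201; 220; 221}
SC∖claimed = {001}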